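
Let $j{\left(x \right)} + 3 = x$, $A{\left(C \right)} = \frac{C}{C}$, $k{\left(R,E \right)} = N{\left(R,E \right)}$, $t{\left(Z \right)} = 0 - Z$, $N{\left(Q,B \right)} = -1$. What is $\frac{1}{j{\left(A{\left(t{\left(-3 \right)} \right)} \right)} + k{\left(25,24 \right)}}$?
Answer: $- \frac{1}{3} \approx -0.33333$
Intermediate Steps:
$t{\left(Z \right)} = - Z$
$k{\left(R,E \right)} = -1$
$A{\left(C \right)} = 1$
$j{\left(x \right)} = -3 + x$
$\frac{1}{j{\left(A{\left(t{\left(-3 \right)} \right)} \right)} + k{\left(25,24 \right)}} = \frac{1}{\left(-3 + 1\right) - 1} = \frac{1}{-2 - 1} = \frac{1}{-3} = - \frac{1}{3}$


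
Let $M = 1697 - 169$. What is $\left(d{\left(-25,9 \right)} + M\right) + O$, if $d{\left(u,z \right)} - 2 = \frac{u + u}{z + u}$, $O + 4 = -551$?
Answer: $\frac{7825}{8} \approx 978.13$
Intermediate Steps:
$M = 1528$ ($M = 1697 - 169 = 1528$)
$O = -555$ ($O = -4 - 551 = -555$)
$d{\left(u,z \right)} = 2 + \frac{2 u}{u + z}$ ($d{\left(u,z \right)} = 2 + \frac{u + u}{z + u} = 2 + \frac{2 u}{u + z}$)
$\left(d{\left(-25,9 \right)} + M\right) + O = \left(\frac{2 \left(9 + 2 \left(-25\right)\right)}{-25 + 9} + 1528\right) - 555 = \left(\frac{2 \left(9 - 50\right)}{-16} + 1528\right) - 555 = \left(2 \left(- \frac{1}{16}\right) \left(-41\right) + 1528\right) - 555 = \left(\frac{41}{8} + 1528\right) - 555 = \frac{12265}{8} - 555 = \frac{7825}{8}$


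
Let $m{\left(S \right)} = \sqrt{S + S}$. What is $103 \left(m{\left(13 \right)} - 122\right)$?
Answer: $-12566 + 103 \sqrt{26} \approx -12041.0$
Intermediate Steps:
$m{\left(S \right)} = \sqrt{2} \sqrt{S}$ ($m{\left(S \right)} = \sqrt{2 S} = \sqrt{2} \sqrt{S}$)
$103 \left(m{\left(13 \right)} - 122\right) = 103 \left(\sqrt{2} \sqrt{13} - 122\right) = 103 \left(\sqrt{26} - 122\right) = 103 \left(-122 + \sqrt{26}\right) = -12566 + 103 \sqrt{26}$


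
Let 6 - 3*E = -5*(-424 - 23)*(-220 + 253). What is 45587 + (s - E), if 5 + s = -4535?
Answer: 65630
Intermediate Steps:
s = -4540 (s = -5 - 4535 = -4540)
E = -24583 (E = 2 - (-5)*(-424 - 23)*(-220 + 253)/3 = 2 - (-5)*(-447*33)/3 = 2 - (-5)*(-14751)/3 = 2 - ⅓*73755 = 2 - 24585 = -24583)
45587 + (s - E) = 45587 + (-4540 - 1*(-24583)) = 45587 + (-4540 + 24583) = 45587 + 20043 = 65630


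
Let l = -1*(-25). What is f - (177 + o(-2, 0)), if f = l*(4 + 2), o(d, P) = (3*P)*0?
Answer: -27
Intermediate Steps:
o(d, P) = 0
l = 25
f = 150 (f = 25*(4 + 2) = 25*6 = 150)
f - (177 + o(-2, 0)) = 150 - (177 + 0) = 150 - 1*177 = 150 - 177 = -27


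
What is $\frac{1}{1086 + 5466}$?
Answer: $\frac{1}{6552} \approx 0.00015263$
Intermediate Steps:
$\frac{1}{1086 + 5466} = \frac{1}{6552}$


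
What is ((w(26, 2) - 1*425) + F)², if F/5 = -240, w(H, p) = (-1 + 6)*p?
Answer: 2608225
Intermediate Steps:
w(H, p) = 5*p
F = -1200 (F = 5*(-240) = -1200)
((w(26, 2) - 1*425) + F)² = ((5*2 - 1*425) - 1200)² = ((10 - 425) - 1200)² = (-415 - 1200)² = (-1615)² = 2608225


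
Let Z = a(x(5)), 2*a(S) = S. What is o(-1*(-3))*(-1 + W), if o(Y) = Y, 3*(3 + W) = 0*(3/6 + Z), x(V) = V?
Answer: -12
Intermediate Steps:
a(S) = S/2
Z = 5/2 (Z = (½)*5 = 5/2 ≈ 2.5000)
W = -3 (W = -3 + (0*(3/6 + 5/2))/3 = -3 + (0*(3*(⅙) + 5/2))/3 = -3 + (0*(½ + 5/2))/3 = -3 + (0*3)/3 = -3 + (⅓)*0 = -3 + 0 = -3)
o(-1*(-3))*(-1 + W) = (-1*(-3))*(-1 - 3) = 3*(-4) = -12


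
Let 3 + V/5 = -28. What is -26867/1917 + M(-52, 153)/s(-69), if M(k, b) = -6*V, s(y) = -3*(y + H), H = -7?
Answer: -723811/72846 ≈ -9.9362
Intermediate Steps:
V = -155 (V = -15 + 5*(-28) = -15 - 140 = -155)
s(y) = 21 - 3*y (s(y) = -3*(y - 7) = -3*(-7 + y) = 21 - 3*y)
M(k, b) = 930 (M(k, b) = -6*(-155) = 930)
-26867/1917 + M(-52, 153)/s(-69) = -26867/1917 + 930/(21 - 3*(-69)) = -26867*1/1917 + 930/(21 + 207) = -26867/1917 + 930/228 = -26867/1917 + 930*(1/228) = -26867/1917 + 155/38 = -723811/72846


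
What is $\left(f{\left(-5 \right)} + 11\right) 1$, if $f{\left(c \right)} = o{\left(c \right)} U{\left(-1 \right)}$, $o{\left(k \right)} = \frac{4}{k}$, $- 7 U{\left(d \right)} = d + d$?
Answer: $\frac{377}{35} \approx 10.771$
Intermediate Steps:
$U{\left(d \right)} = - \frac{2 d}{7}$ ($U{\left(d \right)} = - \frac{d + d}{7} = - \frac{2 d}{7}$)
$f{\left(c \right)} = \frac{8}{7 c}$ ($f{\left(c \right)} = \frac{4}{c} \left(\left(- \frac{2}{7}\right) \left(-1\right)\right) = \frac{4}{c} \frac{2}{7} = \frac{8}{7 c}$)
$\left(f{\left(-5 \right)} + 11\right) 1 = \left(\frac{8}{7 \left(-5\right)} + 11\right) 1 = \left(\frac{8}{7} \left(- \frac{1}{5}\right) + 11\right) 1 = \left(- \frac{8}{35} + 11\right) 1 = \frac{377}{35} \cdot 1 = \frac{377}{35}$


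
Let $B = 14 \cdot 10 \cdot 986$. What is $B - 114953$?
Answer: $23087$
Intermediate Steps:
$B = 138040$ ($B = 140 \cdot 986 = 138040$)
$B - 114953 = 138040 - 114953 = 23087$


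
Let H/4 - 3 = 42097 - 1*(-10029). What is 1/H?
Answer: 1/208516 ≈ 4.7958e-6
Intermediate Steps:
H = 208516 (H = 12 + 4*(42097 - 1*(-10029)) = 12 + 4*(42097 + 10029) = 12 + 4*52126 = 12 + 208504 = 208516)
1/H = 1/208516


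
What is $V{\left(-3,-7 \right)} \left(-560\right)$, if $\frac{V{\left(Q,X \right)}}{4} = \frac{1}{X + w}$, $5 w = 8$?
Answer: $\frac{11200}{27} \approx 414.81$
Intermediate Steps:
$w = \frac{8}{5}$ ($w = \frac{1}{5} \cdot 8 = \frac{8}{5} \approx 1.6$)
$V{\left(Q,X \right)} = \frac{4}{\frac{8}{5} + X}$ ($V{\left(Q,X \right)} = \frac{4}{X + \frac{8}{5}} = \frac{4}{\frac{8}{5} + X}$)
$V{\left(-3,-7 \right)} \left(-560\right) = \frac{20}{8 + 5 \left(-7\right)} \left(-560\right) = \frac{20}{8 - 35} \left(-560\right) = \frac{20}{-27} \left(-560\right) = 20 \left(- \frac{1}{27}\right) \left(-560\right) = \left(- \frac{20}{27}\right) \left(-560\right) = \frac{11200}{27}$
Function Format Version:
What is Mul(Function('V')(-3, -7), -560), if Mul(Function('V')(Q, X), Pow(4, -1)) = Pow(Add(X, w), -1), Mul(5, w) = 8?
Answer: Rational(11200, 27) ≈ 414.81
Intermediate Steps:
w = Rational(8, 5) (w = Mul(Rational(1, 5), 8) = Rational(8, 5) ≈ 1.6000)
Function('V')(Q, X) = Mul(4, Pow(Add(Rational(8, 5), X), -1)) (Function('V')(Q, X) = Mul(4, Pow(Add(X, Rational(8, 5)), -1)) = Mul(4, Pow(Add(Rational(8, 5), X), -1)))
Mul(Function('V')(-3, -7), -560) = Mul(Mul(20, Pow(Add(8, Mul(5, -7)), -1)), -560) = Mul(Mul(20, Pow(Add(8, -35), -1)), -560) = Mul(Mul(20, Pow(-27, -1)), -560) = Mul(Mul(20, Rational(-1, 27)), -560) = Mul(Rational(-20, 27), -560) = Rational(11200, 27)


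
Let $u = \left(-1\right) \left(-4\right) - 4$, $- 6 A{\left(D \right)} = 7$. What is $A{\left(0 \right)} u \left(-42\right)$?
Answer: $0$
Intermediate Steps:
$A{\left(D \right)} = - \frac{7}{6}$ ($A{\left(D \right)} = \left(- \frac{1}{6}\right) 7 = - \frac{7}{6}$)
$u = 0$ ($u = 4 - 4 = 0$)
$A{\left(0 \right)} u \left(-42\right) = \left(- \frac{7}{6}\right) 0 \left(-42\right) = 0 \left(-42\right) = 0$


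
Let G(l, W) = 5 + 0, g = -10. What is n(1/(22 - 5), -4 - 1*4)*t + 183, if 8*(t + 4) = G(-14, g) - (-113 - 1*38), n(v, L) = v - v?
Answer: 183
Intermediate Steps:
G(l, W) = 5
n(v, L) = 0
t = 31/2 (t = -4 + (5 - (-113 - 1*38))/8 = -4 + (5 - (-113 - 38))/8 = -4 + (5 - 1*(-151))/8 = -4 + (5 + 151)/8 = -4 + (⅛)*156 = -4 + 39/2 = 31/2 ≈ 15.500)
n(1/(22 - 5), -4 - 1*4)*t + 183 = 0*(31/2) + 183 = 0 + 183 = 183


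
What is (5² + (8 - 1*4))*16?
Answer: 464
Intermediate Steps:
(5² + (8 - 1*4))*16 = (25 + (8 - 4))*16 = (25 + 4)*16 = 29*16 = 464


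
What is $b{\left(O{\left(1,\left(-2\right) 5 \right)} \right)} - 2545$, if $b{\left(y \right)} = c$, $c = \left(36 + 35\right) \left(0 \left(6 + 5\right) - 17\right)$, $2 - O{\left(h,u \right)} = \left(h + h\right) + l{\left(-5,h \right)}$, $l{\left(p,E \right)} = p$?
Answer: $-3752$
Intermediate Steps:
$O{\left(h,u \right)} = 7 - 2 h$ ($O{\left(h,u \right)} = 2 - \left(\left(h + h\right) - 5\right) = 2 - \left(2 h - 5\right) = 2 - \left(-5 + 2 h\right) = 7 - 2 h$)
$c = -1207$ ($c = 71 \left(0 \cdot 11 - 17\right) = 71 \left(0 - 17\right) = 71 \left(-17\right) = -1207$)
$b{\left(y \right)} = -1207$
$b{\left(O{\left(1,\left(-2\right) 5 \right)} \right)} - 2545 = -1207 - 2545 = -3752$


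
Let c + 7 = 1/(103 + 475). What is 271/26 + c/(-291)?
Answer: 11421707/1093287 ≈ 10.447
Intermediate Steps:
c = -4045/578 (c = -7 + 1/(103 + 475) = -7 + 1/578 = -4045/578 ≈ -6.9983)
271/26 + c/(-291) = 271/26 - 4045/578/(-291) = 271*(1/26) - 4045/578*(-1/291) = 271/26 + 4045/168198 = 11421707/1093287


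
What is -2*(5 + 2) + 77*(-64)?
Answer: -4942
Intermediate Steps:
-2*(5 + 2) + 77*(-64) = -2*7 - 4928 = -14 - 4928 = -4942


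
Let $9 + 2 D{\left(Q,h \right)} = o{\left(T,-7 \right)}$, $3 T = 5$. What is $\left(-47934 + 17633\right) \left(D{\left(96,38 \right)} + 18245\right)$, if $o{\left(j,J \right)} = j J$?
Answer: $- \frac{1657585904}{3} \approx -5.5253 \cdot 10^{8}$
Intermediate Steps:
$T = \frac{5}{3}$ ($T = \frac{1}{3} \cdot 5 = \frac{5}{3} \approx 1.6667$)
$o{\left(j,J \right)} = J j$
$D{\left(Q,h \right)} = - \frac{31}{3}$ ($D{\left(Q,h \right)} = - \frac{9}{2} + \frac{\left(-7\right) \frac{5}{3}}{2} = - \frac{9}{2} + \frac{1}{2} \left(- \frac{35}{3}\right) = - \frac{9}{2} - \frac{35}{6} = - \frac{31}{3}$)
$\left(-47934 + 17633\right) \left(D{\left(96,38 \right)} + 18245\right) = \left(-47934 + 17633\right) \left(- \frac{31}{3} + 18245\right) = \left(-30301\right) \frac{54704}{3} = - \frac{1657585904}{3}$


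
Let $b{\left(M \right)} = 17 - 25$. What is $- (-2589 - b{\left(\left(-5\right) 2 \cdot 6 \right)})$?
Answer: $2581$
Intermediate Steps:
$b{\left(M \right)} = -8$
$- (-2589 - b{\left(\left(-5\right) 2 \cdot 6 \right)}) = - (-2589 - -8) = - (-2589 + 8) = \left(-1\right) \left(-2581\right) = 2581$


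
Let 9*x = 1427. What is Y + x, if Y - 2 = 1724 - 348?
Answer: 13829/9 ≈ 1536.6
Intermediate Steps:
x = 1427/9 (x = (1/9)*1427 = 1427/9 ≈ 158.56)
Y = 1378 (Y = 2 + (1724 - 348) = 2 + 1376 = 1378)
Y + x = 1378 + 1427/9 = 13829/9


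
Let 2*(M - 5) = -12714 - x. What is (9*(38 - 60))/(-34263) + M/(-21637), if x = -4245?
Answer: 3014131/14976738 ≈ 0.20125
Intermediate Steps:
M = -8459/2 (M = 5 + (-12714 - 1*(-4245))/2 = 5 + (-12714 + 4245)/2 = 5 + (1/2)*(-8469) = 5 - 8469/2 = -8459/2 ≈ -4229.5)
(9*(38 - 60))/(-34263) + M/(-21637) = (9*(38 - 60))/(-34263) - 8459/2/(-21637) = (9*(-22))*(-1/34263) - 8459/2*(-1/21637) = -198*(-1/34263) + 769/3934 = 22/3807 + 769/3934 = 3014131/14976738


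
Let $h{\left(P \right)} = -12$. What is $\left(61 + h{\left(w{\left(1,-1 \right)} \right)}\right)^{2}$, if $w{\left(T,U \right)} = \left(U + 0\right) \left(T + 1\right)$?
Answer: $2401$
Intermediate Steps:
$w{\left(T,U \right)} = U \left(1 + T\right)$
$\left(61 + h{\left(w{\left(1,-1 \right)} \right)}\right)^{2} = \left(61 - 12\right)^{2} = 49^{2} = 2401$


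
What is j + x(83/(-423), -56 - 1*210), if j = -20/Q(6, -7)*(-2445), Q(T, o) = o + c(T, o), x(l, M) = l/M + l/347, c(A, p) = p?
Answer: -15152691153/4338194 ≈ -3492.9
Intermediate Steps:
x(l, M) = l/347 + l/M (x(l, M) = l/M + l*(1/347) = l/M + l/347 = l/347 + l/M)
Q(T, o) = 2*o (Q(T, o) = o + o = 2*o)
j = -24450/7 (j = -20/(2*(-7))*(-2445) = -20/(-14)*(-2445) = -20*(-1/14)*(-2445) = (10/7)*(-2445) = -24450/7 ≈ -3492.9)
j + x(83/(-423), -56 - 1*210) = -24450/7 + ((83/(-423))/347 + (83/(-423))/(-56 - 1*210)) = -24450/7 + ((83*(-1/423))/347 + (83*(-1/423))/(-56 - 210)) = -24450/7 + ((1/347)*(-83/423) - 83/423/(-266)) = -24450/7 + (-83/146781 - 83/423*(-1/266)) = -24450/7 + (-83/146781 + 83/112518) = -24450/7 + 747/4338194 = -15152691153/4338194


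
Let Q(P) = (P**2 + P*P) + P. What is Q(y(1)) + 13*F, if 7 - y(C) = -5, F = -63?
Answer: -519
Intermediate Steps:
y(C) = 12 (y(C) = 7 - 1*(-5) = 7 + 5 = 12)
Q(P) = P + 2*P**2 (Q(P) = (P**2 + P**2) + P = 2*P**2 + P = P + 2*P**2)
Q(y(1)) + 13*F = 12*(1 + 2*12) + 13*(-63) = 12*(1 + 24) - 819 = 12*25 - 819 = 300 - 819 = -519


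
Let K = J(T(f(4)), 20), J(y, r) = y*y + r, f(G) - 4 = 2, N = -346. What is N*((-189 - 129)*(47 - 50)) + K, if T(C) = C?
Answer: -330028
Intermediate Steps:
f(G) = 6 (f(G) = 4 + 2 = 6)
J(y, r) = r + y² (J(y, r) = y² + r = r + y²)
K = 56 (K = 20 + 6² = 20 + 36 = 56)
N*((-189 - 129)*(47 - 50)) + K = -346*(-189 - 129)*(47 - 50) + 56 = -(-110028)*(-3) + 56 = -346*954 + 56 = -330084 + 56 = -330028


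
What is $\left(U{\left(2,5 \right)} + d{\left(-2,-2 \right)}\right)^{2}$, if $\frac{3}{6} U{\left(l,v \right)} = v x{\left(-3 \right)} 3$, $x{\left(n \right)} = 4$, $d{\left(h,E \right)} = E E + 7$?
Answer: $17161$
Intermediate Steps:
$d{\left(h,E \right)} = 7 + E^{2}$ ($d{\left(h,E \right)} = E^{2} + 7 = 7 + E^{2}$)
$U{\left(l,v \right)} = 24 v$ ($U{\left(l,v \right)} = 2 v 4 \cdot 3 = 2 \cdot 4 v 3 = 2 \cdot 12 v = 24 v$)
$\left(U{\left(2,5 \right)} + d{\left(-2,-2 \right)}\right)^{2} = \left(24 \cdot 5 + \left(7 + \left(-2\right)^{2}\right)\right)^{2} = \left(120 + \left(7 + 4\right)\right)^{2} = \left(120 + 11\right)^{2} = 131^{2} = 17161$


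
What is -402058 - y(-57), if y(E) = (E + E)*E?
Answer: -408556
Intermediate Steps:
y(E) = 2*E² (y(E) = (2*E)*E = 2*E²)
-402058 - y(-57) = -402058 - 2*(-57)² = -402058 - 2*3249 = -402058 - 1*6498 = -402058 - 6498 = -408556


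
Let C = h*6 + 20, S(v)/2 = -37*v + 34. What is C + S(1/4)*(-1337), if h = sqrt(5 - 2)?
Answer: -132323/2 + 6*sqrt(3) ≈ -66151.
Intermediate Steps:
h = sqrt(3) ≈ 1.7320
S(v) = 68 - 74*v (S(v) = 2*(-37*v + 34) = 2*(34 - 37*v) = 68 - 74*v)
C = 20 + 6*sqrt(3) (C = sqrt(3)*6 + 20 = 6*sqrt(3) + 20 = 20 + 6*sqrt(3) ≈ 30.392)
C + S(1/4)*(-1337) = (20 + 6*sqrt(3)) + (68 - 74/4)*(-1337) = (20 + 6*sqrt(3)) + (68 - 74*1/4)*(-1337) = (20 + 6*sqrt(3)) + (68 - 37/2)*(-1337) = (20 + 6*sqrt(3)) + (99/2)*(-1337) = (20 + 6*sqrt(3)) - 132363/2 = -132323/2 + 6*sqrt(3)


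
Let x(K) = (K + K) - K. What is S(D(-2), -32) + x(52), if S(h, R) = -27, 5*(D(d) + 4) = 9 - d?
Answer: 25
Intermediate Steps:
D(d) = -11/5 - d/5 (D(d) = -4 + (9 - d)/5 = -4 + (9/5 - d/5) = -11/5 - d/5)
x(K) = K (x(K) = 2*K - K = K)
S(D(-2), -32) + x(52) = -27 + 52 = 25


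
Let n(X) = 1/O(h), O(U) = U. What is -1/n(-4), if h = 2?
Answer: -2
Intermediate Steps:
n(X) = 1/2
-1/n(-4) = -1/1/2 = -1*2 = -2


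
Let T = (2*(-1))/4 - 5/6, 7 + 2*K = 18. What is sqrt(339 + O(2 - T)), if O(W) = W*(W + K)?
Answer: 2*sqrt(829)/3 ≈ 19.195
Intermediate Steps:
K = 11/2 (K = -7/2 + (1/2)*18 = -7/2 + 9 = 11/2 ≈ 5.5000)
T = -4/3 (T = -2*1/4 - 5*1/6 = -1/2 - 5/6 = -4/3 ≈ -1.3333)
O(W) = W*(11/2 + W) (O(W) = W*(W + 11/2) = W*(11/2 + W))
sqrt(339 + O(2 - T)) = sqrt(339 + (2 - 1*(-4/3))*(11 + 2*(2 - 1*(-4/3)))/2) = sqrt(339 + (2 + 4/3)*(11 + 2*(2 + 4/3))/2) = sqrt(339 + (1/2)*(10/3)*(11 + 2*(10/3))) = sqrt(339 + (1/2)*(10/3)*(11 + 20/3)) = sqrt(339 + (1/2)*(10/3)*(53/3)) = sqrt(339 + 265/9) = sqrt(3316/9) = 2*sqrt(829)/3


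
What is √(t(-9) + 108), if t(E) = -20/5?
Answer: 2*√26 ≈ 10.198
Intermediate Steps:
t(E) = -4 (t(E) = -20*⅕ = -4)
√(t(-9) + 108) = √(-4 + 108) = √104 = 2*√26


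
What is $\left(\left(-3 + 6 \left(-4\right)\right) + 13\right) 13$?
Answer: $-182$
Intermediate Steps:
$\left(\left(-3 + 6 \left(-4\right)\right) + 13\right) 13 = \left(\left(-3 - 24\right) + 13\right) 13 = \left(-27 + 13\right) 13 = \left(-14\right) 13 = -182$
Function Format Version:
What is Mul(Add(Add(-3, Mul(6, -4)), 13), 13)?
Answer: -182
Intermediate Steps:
Mul(Add(Add(-3, Mul(6, -4)), 13), 13) = Mul(Add(Add(-3, -24), 13), 13) = Mul(Add(-27, 13), 13) = Mul(-14, 13) = -182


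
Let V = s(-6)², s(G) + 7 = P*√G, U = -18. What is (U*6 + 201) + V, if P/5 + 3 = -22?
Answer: -93608 + 1750*I*√6 ≈ -93608.0 + 4286.6*I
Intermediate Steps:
P = -125 (P = -15 + 5*(-22) = -15 - 110 = -125)
s(G) = -7 - 125*√G
V = (-7 - 125*I*√6)² ≈ -93701.0 + 4286.6*I
(U*6 + 201) + V = (-18*6 + 201) + (-93701 + 1750*I*√6) = (-108 + 201) + (-93701 + 1750*I*√6) = 93 + (-93701 + 1750*I*√6) = -93608 + 1750*I*√6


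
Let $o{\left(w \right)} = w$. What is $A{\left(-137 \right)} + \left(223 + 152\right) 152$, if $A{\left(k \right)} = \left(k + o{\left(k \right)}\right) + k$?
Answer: $56589$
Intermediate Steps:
$A{\left(k \right)} = 3 k$ ($A{\left(k \right)} = \left(k + k\right) + k = 2 k + k = 3 k$)
$A{\left(-137 \right)} + \left(223 + 152\right) 152 = 3 \left(-137\right) + \left(223 + 152\right) 152 = -411 + 375 \cdot 152 = -411 + 57000 = 56589$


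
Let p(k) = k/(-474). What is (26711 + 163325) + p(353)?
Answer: 90076711/474 ≈ 1.9004e+5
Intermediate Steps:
p(k) = -k/474 (p(k) = k*(-1/474) = -k/474)
(26711 + 163325) + p(353) = (26711 + 163325) - 1/474*353 = 190036 - 353/474 = 90076711/474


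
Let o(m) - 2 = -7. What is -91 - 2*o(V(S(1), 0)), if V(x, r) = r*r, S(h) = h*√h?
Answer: -81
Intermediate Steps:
S(h) = h^(3/2)
V(x, r) = r²
o(m) = -5 (o(m) = 2 - 7 = -5)
-91 - 2*o(V(S(1), 0)) = -91 - 2*(-5) = -91 + 10 = -81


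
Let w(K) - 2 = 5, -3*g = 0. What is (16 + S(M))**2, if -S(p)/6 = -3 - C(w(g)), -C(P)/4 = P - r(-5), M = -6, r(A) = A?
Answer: 64516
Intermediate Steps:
g = 0 (g = -1/3*0 = 0)
w(K) = 7 (w(K) = 2 + 5 = 7)
C(P) = -20 - 4*P (C(P) = -4*(P - 1*(-5)) = -4*(P + 5) = -4*(5 + P) = -20 - 4*P)
S(p) = -270 (S(p) = -6*(-3 - (-20 - 4*7)) = -6*(-3 - (-20 - 28)) = -6*(-3 - 1*(-48)) = -6*(-3 + 48) = -6*45 = -270)
(16 + S(M))**2 = (16 - 270)**2 = (-254)**2 = 64516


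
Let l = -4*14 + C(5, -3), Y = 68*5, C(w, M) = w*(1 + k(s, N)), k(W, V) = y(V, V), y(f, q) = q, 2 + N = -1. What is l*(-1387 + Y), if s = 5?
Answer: 69102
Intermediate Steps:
N = -3 (N = -2 - 1 = -3)
k(W, V) = V
C(w, M) = -2*w (C(w, M) = w*(1 - 3) = w*(-2) = -2*w)
Y = 340
l = -66 (l = -4*14 - 2*5 = -56 - 10 = -66)
l*(-1387 + Y) = -66*(-1387 + 340) = -66*(-1047) = 69102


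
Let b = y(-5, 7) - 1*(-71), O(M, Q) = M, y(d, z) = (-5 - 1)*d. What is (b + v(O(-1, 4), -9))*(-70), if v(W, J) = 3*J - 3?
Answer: -4970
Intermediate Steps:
y(d, z) = -6*d
v(W, J) = -3 + 3*J
b = 101 (b = -6*(-5) - 1*(-71) = 30 + 71 = 101)
(b + v(O(-1, 4), -9))*(-70) = (101 + (-3 + 3*(-9)))*(-70) = (101 + (-3 - 27))*(-70) = (101 - 30)*(-70) = 71*(-70) = -4970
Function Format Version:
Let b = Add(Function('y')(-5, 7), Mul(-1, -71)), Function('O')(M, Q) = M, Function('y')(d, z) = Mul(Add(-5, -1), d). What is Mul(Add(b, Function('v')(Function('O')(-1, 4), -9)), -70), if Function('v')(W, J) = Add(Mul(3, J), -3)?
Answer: -4970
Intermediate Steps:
Function('y')(d, z) = Mul(-6, d)
Function('v')(W, J) = Add(-3, Mul(3, J))
b = 101 (b = Add(Mul(-6, -5), Mul(-1, -71)) = Add(30, 71) = 101)
Mul(Add(b, Function('v')(Function('O')(-1, 4), -9)), -70) = Mul(Add(101, Add(-3, Mul(3, -9))), -70) = Mul(Add(101, Add(-3, -27)), -70) = Mul(Add(101, -30), -70) = Mul(71, -70) = -4970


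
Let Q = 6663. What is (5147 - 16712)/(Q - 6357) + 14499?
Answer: 491681/34 ≈ 14461.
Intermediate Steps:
(5147 - 16712)/(Q - 6357) + 14499 = (5147 - 16712)/(6663 - 6357) + 14499 = -11565/306 + 14499 = -11565*1/306 + 14499 = -1285/34 + 14499 = 491681/34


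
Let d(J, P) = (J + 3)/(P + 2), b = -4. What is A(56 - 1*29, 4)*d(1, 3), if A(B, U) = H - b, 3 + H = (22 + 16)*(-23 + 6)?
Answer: -516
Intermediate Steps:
H = -649 (H = -3 + (22 + 16)*(-23 + 6) = -3 + 38*(-17) = -3 - 646 = -649)
d(J, P) = (3 + J)/(2 + P)
A(B, U) = -645 (A(B, U) = -649 - 1*(-4) = -649 + 4 = -645)
A(56 - 1*29, 4)*d(1, 3) = -645*(3 + 1)/(2 + 3) = -645*4/5 = -129*4 = -645*⅘ = -516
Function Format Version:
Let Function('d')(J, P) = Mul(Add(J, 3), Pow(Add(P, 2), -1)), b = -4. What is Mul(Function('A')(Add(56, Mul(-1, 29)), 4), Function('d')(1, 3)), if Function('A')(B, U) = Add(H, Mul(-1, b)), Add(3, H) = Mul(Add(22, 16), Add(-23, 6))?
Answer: -516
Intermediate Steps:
H = -649 (H = Add(-3, Mul(Add(22, 16), Add(-23, 6))) = Add(-3, Mul(38, -17)) = Add(-3, -646) = -649)
Function('d')(J, P) = Mul(Pow(Add(2, P), -1), Add(3, J)) (Function('d')(J, P) = Mul(Add(3, J), Pow(Add(2, P), -1)) = Mul(Pow(Add(2, P), -1), Add(3, J)))
Function('A')(B, U) = -645 (Function('A')(B, U) = Add(-649, Mul(-1, -4)) = Add(-649, 4) = -645)
Mul(Function('A')(Add(56, Mul(-1, 29)), 4), Function('d')(1, 3)) = Mul(-645, Mul(Pow(Add(2, 3), -1), Add(3, 1))) = Mul(-645, Mul(Pow(5, -1), 4)) = Mul(-645, Mul(Rational(1, 5), 4)) = Mul(-645, Rational(4, 5)) = -516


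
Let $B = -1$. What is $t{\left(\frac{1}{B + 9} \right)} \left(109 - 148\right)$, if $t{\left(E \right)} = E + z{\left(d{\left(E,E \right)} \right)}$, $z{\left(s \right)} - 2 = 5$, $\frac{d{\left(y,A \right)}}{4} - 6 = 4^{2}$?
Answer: $- \frac{2223}{8} \approx -277.88$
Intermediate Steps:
$d{\left(y,A \right)} = 88$ ($d{\left(y,A \right)} = 24 + 4 \cdot 4^{2} = 24 + 4 \cdot 16 = 24 + 64 = 88$)
$z{\left(s \right)} = 7$ ($z{\left(s \right)} = 2 + 5 = 7$)
$t{\left(E \right)} = 7 + E$ ($t{\left(E \right)} = E + 7 = 7 + E$)
$t{\left(\frac{1}{B + 9} \right)} \left(109 - 148\right) = \left(7 + \frac{1}{-1 + 9}\right) \left(109 - 148\right) = \left(7 + \frac{1}{8}\right) \left(-39\right) = \frac{57}{8} \left(-39\right) = - \frac{2223}{8}$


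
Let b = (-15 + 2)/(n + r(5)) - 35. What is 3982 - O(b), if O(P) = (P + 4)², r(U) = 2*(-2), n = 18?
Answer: 580663/196 ≈ 2962.6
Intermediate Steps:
r(U) = -4
b = -503/14 (b = (-15 + 2)/(18 - 4) - 35 = -13/14 - 35 = -503/14 ≈ -35.929)
O(P) = (4 + P)²
3982 - O(b) = 3982 - (4 - 503/14)² = 3982 - (-447/14)² = 3982 - 1*199809/196 = 3982 - 199809/196 = 580663/196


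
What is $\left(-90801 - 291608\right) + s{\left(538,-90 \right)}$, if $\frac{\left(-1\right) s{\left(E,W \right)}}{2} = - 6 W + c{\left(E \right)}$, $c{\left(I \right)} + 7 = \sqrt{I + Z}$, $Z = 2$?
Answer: $-383475 - 12 \sqrt{15} \approx -3.8352 \cdot 10^{5}$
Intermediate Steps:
$c{\left(I \right)} = -7 + \sqrt{2 + I}$ ($c{\left(I \right)} = -7 + \sqrt{I + 2} = -7 + \sqrt{2 + I}$)
$s{\left(E,W \right)} = 14 - 2 \sqrt{2 + E} + 12 W$ ($s{\left(E,W \right)} = - 2 \left(- 6 W + \left(-7 + \sqrt{2 + E}\right)\right) = - 2 \left(-7 + \sqrt{2 + E} - 6 W\right) = 14 - 2 \sqrt{2 + E} + 12 W$)
$\left(-90801 - 291608\right) + s{\left(538,-90 \right)} = \left(-90801 - 291608\right) + \left(14 - 2 \sqrt{2 + 538} + 12 \left(-90\right)\right) = -382409 - \left(1066 + 12 \sqrt{15}\right) = -383475 - 12 \sqrt{15}$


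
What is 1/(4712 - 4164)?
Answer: 1/548 ≈ 0.0018248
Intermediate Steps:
1/(4712 - 4164) = 1/548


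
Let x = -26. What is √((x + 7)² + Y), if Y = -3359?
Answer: I*√2998 ≈ 54.754*I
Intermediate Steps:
√((x + 7)² + Y) = √((-26 + 7)² - 3359) = √((-19)² - 3359) = √(361 - 3359) = √(-2998) = I*√2998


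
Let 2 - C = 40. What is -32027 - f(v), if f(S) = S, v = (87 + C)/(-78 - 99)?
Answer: -5668730/177 ≈ -32027.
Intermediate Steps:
C = -38 (C = 2 - 1*40 = 2 - 40 = -38)
v = -49/177 (v = (87 - 38)/(-78 - 99) = 49/(-177) = 49*(-1/177) = -49/177 ≈ -0.27684)
-32027 - f(v) = -32027 - 1*(-49/177) = -32027 + 49/177 = -5668730/177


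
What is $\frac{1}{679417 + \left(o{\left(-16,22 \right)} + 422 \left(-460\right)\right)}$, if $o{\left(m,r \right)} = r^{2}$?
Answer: $\frac{1}{485781} \approx 2.0585 \cdot 10^{-6}$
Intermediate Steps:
$\frac{1}{679417 + \left(o{\left(-16,22 \right)} + 422 \left(-460\right)\right)} = \frac{1}{679417 + \left(22^{2} + 422 \left(-460\right)\right)} = \frac{1}{679417 + \left(484 - 194120\right)} = \frac{1}{679417 - 193636} = \frac{1}{485781}$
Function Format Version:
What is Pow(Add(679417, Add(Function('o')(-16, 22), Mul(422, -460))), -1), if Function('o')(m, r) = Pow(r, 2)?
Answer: Rational(1, 485781) ≈ 2.0585e-6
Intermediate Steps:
Pow(Add(679417, Add(Function('o')(-16, 22), Mul(422, -460))), -1) = Pow(Add(679417, Add(Pow(22, 2), Mul(422, -460))), -1) = Pow(Add(679417, Add(484, -194120)), -1) = Pow(Add(679417, -193636), -1) = Pow(485781, -1) = Rational(1, 485781)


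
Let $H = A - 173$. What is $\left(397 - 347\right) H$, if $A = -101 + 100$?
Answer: $-8700$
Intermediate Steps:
$A = -1$
$H = -174$ ($H = -1 - 173 = -174$)
$\left(397 - 347\right) H = \left(397 - 347\right) \left(-174\right) = 50 \left(-174\right) = -8700$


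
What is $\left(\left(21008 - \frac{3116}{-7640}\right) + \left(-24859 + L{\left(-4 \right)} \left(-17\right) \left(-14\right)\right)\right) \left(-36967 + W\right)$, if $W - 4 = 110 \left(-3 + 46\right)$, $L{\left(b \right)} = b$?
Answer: $\frac{295671729583}{1910} \approx 1.548 \cdot 10^{8}$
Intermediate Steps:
$W = 4734$ ($W = 4 + 110 \left(-3 + 46\right) = 4 + 110 \cdot 43 = 4 + 4730 = 4734$)
$\left(\left(21008 - \frac{3116}{-7640}\right) + \left(-24859 + L{\left(-4 \right)} \left(-17\right) \left(-14\right)\right)\right) \left(-36967 + W\right) = \left(\left(21008 - \frac{3116}{-7640}\right) - \left(24859 - \left(-4\right) \left(-17\right) \left(-14\right)\right)\right) \left(-36967 + 4734\right) = \left(\left(21008 - 3116 \left(- \frac{1}{7640}\right)\right) + \left(-24859 + 68 \left(-14\right)\right)\right) \left(-32233\right) = \left(\left(21008 - - \frac{779}{1910}\right) - 25811\right) \left(-32233\right) = \left(\left(21008 + \frac{779}{1910}\right) - 25811\right) \left(-32233\right) = \left(\frac{40126059}{1910} - 25811\right) \left(-32233\right) = \left(- \frac{9172951}{1910}\right) \left(-32233\right) = \frac{295671729583}{1910}$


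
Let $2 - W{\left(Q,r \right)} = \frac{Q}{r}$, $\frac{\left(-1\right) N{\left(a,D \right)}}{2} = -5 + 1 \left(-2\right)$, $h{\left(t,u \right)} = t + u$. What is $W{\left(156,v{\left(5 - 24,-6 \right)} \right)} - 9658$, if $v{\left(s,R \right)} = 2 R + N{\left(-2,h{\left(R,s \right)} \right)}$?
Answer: $-9734$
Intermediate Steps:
$N{\left(a,D \right)} = 14$ ($N{\left(a,D \right)} = - 2 \left(-5 + 1 \left(-2\right)\right) = - 2 \left(-5 - 2\right) = \left(-2\right) \left(-7\right) = 14$)
$v{\left(s,R \right)} = 14 + 2 R$ ($v{\left(s,R \right)} = 2 R + 14 = 14 + 2 R$)
$W{\left(Q,r \right)} = 2 - \frac{Q}{r}$
$W{\left(156,v{\left(5 - 24,-6 \right)} \right)} - 9658 = \left(2 - \frac{156}{14 + 2 \left(-6\right)}\right) - 9658 = \left(2 - \frac{156}{14 - 12}\right) - 9658 = \left(2 - \frac{156}{2}\right) - 9658 = \left(2 - 156 \cdot \frac{1}{2}\right) - 9658 = \left(2 - 78\right) - 9658 = -76 - 9658 = -9734$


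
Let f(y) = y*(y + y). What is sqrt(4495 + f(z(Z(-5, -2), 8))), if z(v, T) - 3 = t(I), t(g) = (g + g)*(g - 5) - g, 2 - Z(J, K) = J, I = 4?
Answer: sqrt(4657) ≈ 68.242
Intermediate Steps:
Z(J, K) = 2 - J
t(g) = -g + 2*g*(-5 + g) (t(g) = (2*g)*(-5 + g) - g = 2*g*(-5 + g) - g = -g + 2*g*(-5 + g))
z(v, T) = -9 (z(v, T) = 3 + 4*(-11 + 2*4) = 3 + 4*(-11 + 8) = 3 + 4*(-3) = 3 - 12 = -9)
f(y) = 2*y**2 (f(y) = y*(2*y) = 2*y**2)
sqrt(4495 + f(z(Z(-5, -2), 8))) = sqrt(4495 + 2*(-9)**2) = sqrt(4495 + 2*81) = sqrt(4495 + 162) = sqrt(4657)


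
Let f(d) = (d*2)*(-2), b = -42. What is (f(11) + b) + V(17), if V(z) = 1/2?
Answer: -171/2 ≈ -85.500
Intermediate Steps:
V(z) = ½
f(d) = -4*d (f(d) = (2*d)*(-2) = -4*d)
(f(11) + b) + V(17) = (-4*11 - 42) + ½ = (-44 - 42) + ½ = -86 + ½ = -171/2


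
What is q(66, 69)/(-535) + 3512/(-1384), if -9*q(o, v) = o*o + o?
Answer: -449593/277665 ≈ -1.6192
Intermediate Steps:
q(o, v) = -o/9 - o²/9 (q(o, v) = -(o*o + o)/9 = -(o² + o)/9 = -(o + o²)/9 = -o/9 - o²/9)
q(66, 69)/(-535) + 3512/(-1384) = -⅑*66*(1 + 66)/(-535) + 3512/(-1384) = -⅑*66*67*(-1/535) + 3512*(-1/1384) = -1474/3*(-1/535) - 439/173 = 1474/1605 - 439/173 = -449593/277665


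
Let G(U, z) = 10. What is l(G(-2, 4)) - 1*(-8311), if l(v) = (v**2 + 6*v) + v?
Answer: 8481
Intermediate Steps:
l(v) = v**2 + 7*v
l(G(-2, 4)) - 1*(-8311) = 10*(7 + 10) - 1*(-8311) = 10*17 + 8311 = 170 + 8311 = 8481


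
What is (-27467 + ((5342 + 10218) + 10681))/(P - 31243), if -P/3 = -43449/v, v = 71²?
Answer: 3090133/78682808 ≈ 0.039273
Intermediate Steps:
v = 5041
P = 130347/5041 (P = -(-130347)/5041 = -3*(-43449/5041) = 130347/5041 ≈ 25.857)
(-27467 + ((5342 + 10218) + 10681))/(P - 31243) = (-27467 + ((5342 + 10218) + 10681))/(130347/5041 - 31243) = (-27467 + (15560 + 10681))/(-157365616/5041) = (-27467 + 26241)*(-5041/157365616) = -1226*(-5041/157365616) = 3090133/78682808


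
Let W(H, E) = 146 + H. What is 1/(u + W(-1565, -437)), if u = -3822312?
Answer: -1/3823731 ≈ -2.6152e-7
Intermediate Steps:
1/(u + W(-1565, -437)) = 1/(-3822312 + (146 - 1565)) = 1/(-3822312 - 1419) = 1/(-3823731) = -1/3823731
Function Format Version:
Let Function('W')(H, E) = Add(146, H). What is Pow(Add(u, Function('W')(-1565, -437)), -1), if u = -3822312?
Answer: Rational(-1, 3823731) ≈ -2.6152e-7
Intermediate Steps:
Pow(Add(u, Function('W')(-1565, -437)), -1) = Pow(Add(-3822312, Add(146, -1565)), -1) = Pow(Add(-3822312, -1419), -1) = Pow(-3823731, -1) = Rational(-1, 3823731)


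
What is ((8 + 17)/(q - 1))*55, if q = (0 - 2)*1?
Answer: -1375/3 ≈ -458.33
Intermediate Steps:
q = -2 (q = -2*1 = -2)
((8 + 17)/(q - 1))*55 = ((8 + 17)/(-2 - 1))*55 = (25/(-3))*55 = (25*(-⅓))*55 = -25/3*55 = -1375/3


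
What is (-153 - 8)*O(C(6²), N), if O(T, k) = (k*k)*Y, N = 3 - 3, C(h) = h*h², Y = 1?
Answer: 0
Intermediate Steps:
C(h) = h³
N = 0
O(T, k) = k² (O(T, k) = (k*k)*1 = k²*1 = k²)
(-153 - 8)*O(C(6²), N) = (-153 - 8)*0² = -161*0 = 0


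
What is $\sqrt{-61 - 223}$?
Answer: $2 i \sqrt{71} \approx 16.852 i$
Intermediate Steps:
$\sqrt{-61 - 223} = \sqrt{-284} = 2 i \sqrt{71}$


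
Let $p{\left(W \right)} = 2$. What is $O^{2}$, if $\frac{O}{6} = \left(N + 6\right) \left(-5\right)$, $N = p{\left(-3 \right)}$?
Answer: $57600$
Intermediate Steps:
$N = 2$
$O = -240$ ($O = 6 \left(2 + 6\right) \left(-5\right) = 6 \cdot 8 \left(-5\right) = 6 \left(-40\right) = -240$)
$O^{2} = \left(-240\right)^{2} = 57600$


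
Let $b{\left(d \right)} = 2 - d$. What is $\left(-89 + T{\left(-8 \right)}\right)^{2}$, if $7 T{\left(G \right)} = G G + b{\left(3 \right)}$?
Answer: $6400$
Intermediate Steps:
$T{\left(G \right)} = - \frac{1}{7} + \frac{G^{2}}{7}$ ($T{\left(G \right)} = \frac{G G + \left(2 - 3\right)}{7} = \frac{G^{2} + \left(2 - 3\right)}{7} = \frac{G^{2} - 1}{7} = \frac{-1 + G^{2}}{7} = - \frac{1}{7} + \frac{G^{2}}{7}$)
$\left(-89 + T{\left(-8 \right)}\right)^{2} = \left(-89 - \left(\frac{1}{7} - \frac{\left(-8\right)^{2}}{7}\right)\right)^{2} = \left(-89 + \left(- \frac{1}{7} + \frac{1}{7} \cdot 64\right)\right)^{2} = \left(-89 + \left(- \frac{1}{7} + \frac{64}{7}\right)\right)^{2} = \left(-89 + 9\right)^{2} = \left(-80\right)^{2} = 6400$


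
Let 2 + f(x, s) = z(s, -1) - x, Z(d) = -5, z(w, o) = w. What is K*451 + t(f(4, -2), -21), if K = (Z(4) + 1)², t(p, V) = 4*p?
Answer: 7184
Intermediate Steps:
f(x, s) = -2 + s - x (f(x, s) = -2 + (s - x) = -2 + s - x)
K = 16 (K = (-5 + 1)² = (-4)² = 16)
K*451 + t(f(4, -2), -21) = 16*451 + 4*(-2 - 2 - 1*4) = 7216 + 4*(-2 - 2 - 4) = 7216 + 4*(-8) = 7216 - 32 = 7184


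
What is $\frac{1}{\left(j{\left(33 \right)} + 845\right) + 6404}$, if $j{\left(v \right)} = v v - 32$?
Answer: $\frac{1}{8306} \approx 0.00012039$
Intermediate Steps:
$j{\left(v \right)} = -32 + v^{2}$ ($j{\left(v \right)} = v^{2} - 32 = -32 + v^{2}$)
$\frac{1}{\left(j{\left(33 \right)} + 845\right) + 6404} = \frac{1}{\left(\left(-32 + 33^{2}\right) + 845\right) + 6404} = \frac{1}{\left(\left(-32 + 1089\right) + 845\right) + 6404} = \frac{1}{\left(1057 + 845\right) + 6404} = \frac{1}{1902 + 6404} = \frac{1}{8306}$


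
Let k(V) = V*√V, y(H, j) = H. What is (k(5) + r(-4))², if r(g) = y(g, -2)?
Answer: 141 - 40*√5 ≈ 51.557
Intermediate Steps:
r(g) = g
k(V) = V^(3/2)
(k(5) + r(-4))² = (5^(3/2) - 4)² = (5*√5 - 4)² = (-4 + 5*√5)²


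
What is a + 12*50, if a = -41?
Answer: 559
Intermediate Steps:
a + 12*50 = -41 + 12*50 = -41 + 600 = 559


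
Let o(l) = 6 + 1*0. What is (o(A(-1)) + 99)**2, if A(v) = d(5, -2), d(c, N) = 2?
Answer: 11025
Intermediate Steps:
A(v) = 2
o(l) = 6 (o(l) = 6 + 0 = 6)
(o(A(-1)) + 99)**2 = (6 + 99)**2 = 105**2 = 11025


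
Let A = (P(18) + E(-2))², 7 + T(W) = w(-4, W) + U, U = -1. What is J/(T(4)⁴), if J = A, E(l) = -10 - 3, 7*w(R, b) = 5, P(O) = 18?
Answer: 60025/6765201 ≈ 0.0088726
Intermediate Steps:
w(R, b) = 5/7 (w(R, b) = (⅐)*5 = 5/7)
E(l) = -13
T(W) = -51/7 (T(W) = -7 + (5/7 - 1) = -7 - 2/7 = -51/7)
A = 25 (A = (18 - 13)² = 5² = 25)
J = 25
J/(T(4)⁴) = 25/((-51/7)⁴) = 25/(6765201/2401) = 25*(2401/6765201) = 60025/6765201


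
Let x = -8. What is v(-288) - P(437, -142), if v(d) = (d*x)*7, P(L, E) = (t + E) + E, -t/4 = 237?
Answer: 17360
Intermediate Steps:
t = -948 (t = -4*237 = -948)
P(L, E) = -948 + 2*E (P(L, E) = (-948 + E) + E = -948 + 2*E)
v(d) = -56*d (v(d) = (d*(-8))*7 = -8*d*7 = -56*d)
v(-288) - P(437, -142) = -56*(-288) - (-948 + 2*(-142)) = 16128 - (-948 - 284) = 16128 - 1*(-1232) = 16128 + 1232 = 17360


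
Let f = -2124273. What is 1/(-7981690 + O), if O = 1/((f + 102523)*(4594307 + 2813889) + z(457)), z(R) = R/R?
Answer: -14977520262999/119545923707976488311 ≈ -1.2529e-7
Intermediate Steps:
z(R) = 1
O = -1/14977520262999 (O = 1/((-2124273 + 102523)*(4594307 + 2813889) + 1) = 1/(-2021750*7408196 + 1) = 1/(-14977520263000 + 1) = 1/(-14977520262999) = -1/14977520262999 ≈ -6.6767e-14)
1/(-7981690 + O) = 1/(-7981690 - 1/14977520262999) = 1/(-119545923707976488311/14977520262999) = -14977520262999/119545923707976488311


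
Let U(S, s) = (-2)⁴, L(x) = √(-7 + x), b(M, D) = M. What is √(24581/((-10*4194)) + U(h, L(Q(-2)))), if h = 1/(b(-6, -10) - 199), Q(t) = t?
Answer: √753124735/6990 ≈ 3.9261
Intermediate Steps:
h = -1/205 (h = 1/(-6 - 199) = 1/(-205) = -1/205 ≈ -0.0048781)
U(S, s) = 16
√(24581/((-10*4194)) + U(h, L(Q(-2)))) = √(24581/((-10*4194)) + 16) = √(24581/(-41940) + 16) = √(24581*(-1/41940) + 16) = √(-24581/41940 + 16) = √(646459/41940) = √753124735/6990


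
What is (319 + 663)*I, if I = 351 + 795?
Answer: 1125372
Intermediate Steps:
I = 1146
(319 + 663)*I = (319 + 663)*1146 = 982*1146 = 1125372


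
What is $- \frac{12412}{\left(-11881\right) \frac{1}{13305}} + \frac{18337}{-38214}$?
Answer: $\frac{573682321213}{41274594} \approx 13899.0$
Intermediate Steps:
$- \frac{12412}{\left(-11881\right) \frac{1}{13305}} + \frac{18337}{-38214} = - \frac{12412}{\left(-11881\right) \frac{1}{13305}} + 18337 \left(- \frac{1}{38214}\right) = - \frac{12412}{- \frac{11881}{13305}} - \frac{1667}{3474} = \left(-12412\right) \left(- \frac{13305}{11881}\right) - \frac{1667}{3474} = \frac{165141660}{11881} - \frac{1667}{3474} = \frac{573682321213}{41274594}$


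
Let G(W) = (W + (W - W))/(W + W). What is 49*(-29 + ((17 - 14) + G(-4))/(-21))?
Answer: -8575/6 ≈ -1429.2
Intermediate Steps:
G(W) = 1/2 (G(W) = (W + 0)/((2*W)) = W*(1/(2*W)) = 1/2)
49*(-29 + ((17 - 14) + G(-4))/(-21)) = 49*(-29 + ((17 - 14) + 1/2)/(-21)) = 49*(-29 + (3 + 1/2)*(-1/21)) = 49*(-29 + (7/2)*(-1/21)) = 49*(-29 - 1/6) = 49*(-175/6) = -8575/6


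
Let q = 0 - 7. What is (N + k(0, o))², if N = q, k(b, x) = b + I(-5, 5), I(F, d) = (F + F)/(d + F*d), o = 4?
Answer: 169/4 ≈ 42.250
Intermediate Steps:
q = -7
I(F, d) = 2*F/(d + F*d) (I(F, d) = (2*F)/(d + F*d) = 2*F/(d + F*d))
k(b, x) = ½ + b (k(b, x) = b + 2*(-5)/(5*(1 - 5)) = b + 2*(-5)*(⅕)/(-4) = b + 2*(-5)*(⅕)*(-¼) = b + ½ = ½ + b)
N = -7
(N + k(0, o))² = (-7 + (½ + 0))² = (-7 + ½)² = (-13/2)² = 169/4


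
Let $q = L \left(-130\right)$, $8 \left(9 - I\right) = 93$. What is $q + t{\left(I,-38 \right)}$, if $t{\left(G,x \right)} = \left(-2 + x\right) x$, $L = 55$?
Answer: $-5630$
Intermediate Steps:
$I = - \frac{21}{8}$ ($I = 9 - \frac{93}{8} = - \frac{21}{8} \approx -2.625$)
$t{\left(G,x \right)} = x \left(-2 + x\right)$
$q = -7150$ ($q = 55 \left(-130\right) = -7150$)
$q + t{\left(I,-38 \right)} = -7150 - 38 \left(-2 - 38\right) = -7150 - -1520 = -7150 + 1520 = -5630$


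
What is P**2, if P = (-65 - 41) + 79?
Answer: 729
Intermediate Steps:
P = -27 (P = -106 + 79 = -27)
P**2 = (-27)**2 = 729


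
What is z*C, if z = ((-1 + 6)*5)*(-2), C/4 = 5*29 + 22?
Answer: -33400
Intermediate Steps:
C = 668 (C = 4*(5*29 + 22) = 4*(145 + 22) = 4*167 = 668)
z = -50 (z = (5*5)*(-2) = 25*(-2) = -50)
z*C = -50*668 = -33400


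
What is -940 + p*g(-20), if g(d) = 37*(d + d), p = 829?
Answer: -1227860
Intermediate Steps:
g(d) = 74*d (g(d) = 37*(2*d) = 74*d)
-940 + p*g(-20) = -940 + 829*(74*(-20)) = -940 + 829*(-1480) = -940 - 1226920 = -1227860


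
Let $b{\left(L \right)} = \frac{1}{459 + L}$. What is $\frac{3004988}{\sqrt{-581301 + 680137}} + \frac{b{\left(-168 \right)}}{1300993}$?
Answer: $\frac{1}{378588963} + \frac{1502494 \sqrt{24709}}{24709} \approx 9558.4$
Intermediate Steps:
$\frac{3004988}{\sqrt{-581301 + 680137}} + \frac{b{\left(-168 \right)}}{1300993} = \frac{3004988}{\sqrt{-581301 + 680137}} + \frac{1}{\left(459 - 168\right) 1300993} = \frac{3004988}{\sqrt{98836}} + \frac{1}{291} \cdot \frac{1}{1300993} = \frac{3004988}{2 \sqrt{24709}} + \frac{1}{291} \cdot \frac{1}{1300993} = 3004988 \frac{\sqrt{24709}}{49418} + \frac{1}{378588963} = \frac{1502494 \sqrt{24709}}{24709} + \frac{1}{378588963} = \frac{1}{378588963} + \frac{1502494 \sqrt{24709}}{24709}$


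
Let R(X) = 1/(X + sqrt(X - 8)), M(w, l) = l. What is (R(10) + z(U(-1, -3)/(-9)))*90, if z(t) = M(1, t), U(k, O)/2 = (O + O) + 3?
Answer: 3390/49 - 45*sqrt(2)/49 ≈ 67.885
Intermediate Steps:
U(k, O) = 6 + 4*O (U(k, O) = 2*((O + O) + 3) = 2*(2*O + 3) = 2*(3 + 2*O) = 6 + 4*O)
R(X) = 1/(X + sqrt(-8 + X))
z(t) = t
(R(10) + z(U(-1, -3)/(-9)))*90 = (1/(10 + sqrt(-8 + 10)) + (6 + 4*(-3))/(-9))*90 = (1/(10 + sqrt(2)) + (6 - 12)*(-1/9))*90 = (1/(10 + sqrt(2)) - 6*(-1/9))*90 = (1/(10 + sqrt(2)) + 2/3)*90 = (2/3 + 1/(10 + sqrt(2)))*90 = 60 + 90/(10 + sqrt(2))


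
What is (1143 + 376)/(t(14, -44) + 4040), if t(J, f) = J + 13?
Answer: 31/83 ≈ 0.37349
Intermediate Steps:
t(J, f) = 13 + J
(1143 + 376)/(t(14, -44) + 4040) = (1143 + 376)/((13 + 14) + 4040) = 1519/(27 + 4040) = 1519/4067 = 1519*(1/4067) = 31/83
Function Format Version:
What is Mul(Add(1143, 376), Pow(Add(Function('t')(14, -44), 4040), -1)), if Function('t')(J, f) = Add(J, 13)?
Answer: Rational(31, 83) ≈ 0.37349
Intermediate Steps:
Function('t')(J, f) = Add(13, J)
Mul(Add(1143, 376), Pow(Add(Function('t')(14, -44), 4040), -1)) = Mul(Add(1143, 376), Pow(Add(Add(13, 14), 4040), -1)) = Mul(1519, Pow(Add(27, 4040), -1)) = Mul(1519, Pow(4067, -1)) = Mul(1519, Rational(1, 4067)) = Rational(31, 83)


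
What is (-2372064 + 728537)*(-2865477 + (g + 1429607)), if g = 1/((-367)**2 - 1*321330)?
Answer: 440452437314530617/186641 ≈ 2.3599e+12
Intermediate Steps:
g = -1/186641 (g = 1/(134689 - 321330) = 1/(-186641) = -1/186641 ≈ -5.3579e-6)
(-2372064 + 728537)*(-2865477 + (g + 1429607)) = (-2372064 + 728537)*(-2865477 + (-1/186641 + 1429607)) = -1643527*(-2865477 + 266823280086/186641) = -1643527*(-267992212671/186641) = 440452437314530617/186641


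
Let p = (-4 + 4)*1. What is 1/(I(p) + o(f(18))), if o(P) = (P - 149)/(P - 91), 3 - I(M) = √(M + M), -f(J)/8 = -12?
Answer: -5/38 ≈ -0.13158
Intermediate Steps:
f(J) = 96 (f(J) = -8*(-12) = 96)
p = 0 (p = 0*1 = 0)
I(M) = 3 - √2*√M (I(M) = 3 - √(M + M) = 3 - √(2*M) = 3 - √2*√M)
o(P) = (-149 + P)/(-91 + P)
1/(I(p) + o(f(18))) = 1/((3 - √2*√0) + (-149 + 96)/(-91 + 96)) = 1/((3 - 1*√2*0) - 53/5) = 1/((3 + 0) + (⅕)*(-53)) = 1/(3 - 53/5) = 1/(-38/5) = -5/38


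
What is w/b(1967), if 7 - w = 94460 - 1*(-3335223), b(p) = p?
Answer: -3429676/1967 ≈ -1743.6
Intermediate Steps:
w = -3429676 (w = 7 - (94460 - 1*(-3335223)) = 7 - (94460 + 3335223) = 7 - 1*3429683 = 7 - 3429683 = -3429676)
w/b(1967) = -3429676/1967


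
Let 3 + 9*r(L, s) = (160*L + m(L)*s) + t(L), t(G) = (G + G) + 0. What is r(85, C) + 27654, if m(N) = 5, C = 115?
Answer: 263228/9 ≈ 29248.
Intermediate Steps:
t(G) = 2*G (t(G) = 2*G + 0 = 2*G)
r(L, s) = -⅓ + 18*L + 5*s/9 (r(L, s) = -⅓ + ((160*L + 5*s) + 2*L)/9 = -⅓ + ((5*s + 160*L) + 2*L)/9 = -⅓ + (5*s + 162*L)/9 = -⅓ + (18*L + 5*s/9) = -⅓ + 18*L + 5*s/9)
r(85, C) + 27654 = (-⅓ + 18*85 + (5/9)*115) + 27654 = (-⅓ + 1530 + 575/9) + 27654 = 14342/9 + 27654 = 263228/9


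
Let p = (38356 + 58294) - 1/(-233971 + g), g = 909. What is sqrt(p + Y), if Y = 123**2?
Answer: sqrt(6071600079779538)/233062 ≈ 334.33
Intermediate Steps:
Y = 15129
p = 22525442301/233062 (p = (38356 + 58294) - 1/(-233971 + 909) = 96650 - 1/(-233062) = 96650 - 1*(-1/233062) = 96650 + 1/233062 = 22525442301/233062 ≈ 96650.)
sqrt(p + Y) = sqrt(22525442301/233062 + 15129) = sqrt(26051437299/233062) = sqrt(6071600079779538)/233062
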